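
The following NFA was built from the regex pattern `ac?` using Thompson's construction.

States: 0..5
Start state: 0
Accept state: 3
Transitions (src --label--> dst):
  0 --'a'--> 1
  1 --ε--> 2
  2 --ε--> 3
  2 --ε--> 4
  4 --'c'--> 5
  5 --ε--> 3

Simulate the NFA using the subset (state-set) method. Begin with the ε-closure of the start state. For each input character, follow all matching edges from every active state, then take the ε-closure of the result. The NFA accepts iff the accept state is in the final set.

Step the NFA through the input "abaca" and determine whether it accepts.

Answer: REJECT

Steps:
start: ε-closure({0}) = {0}
'a' @ 1: {1,2,3,4}  ✓accept
'b' @ 2: {}  — no active states
rest 'aca' ignored (set empty)
final: {}; accept 3 not in set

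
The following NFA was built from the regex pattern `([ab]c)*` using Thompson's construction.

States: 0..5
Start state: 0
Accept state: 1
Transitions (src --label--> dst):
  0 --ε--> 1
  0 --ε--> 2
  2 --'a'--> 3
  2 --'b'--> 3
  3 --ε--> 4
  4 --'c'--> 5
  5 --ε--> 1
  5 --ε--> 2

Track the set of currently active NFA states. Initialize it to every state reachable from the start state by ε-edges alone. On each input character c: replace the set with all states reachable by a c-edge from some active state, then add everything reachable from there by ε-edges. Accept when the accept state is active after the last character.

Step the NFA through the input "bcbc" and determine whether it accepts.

Answer: ACCEPT

Derivation:
S₀ = ε-closure({0}) = {0,1,2}
'b' @ 1: {3,4}
'c' @ 2: {1,2,5}  ✓accept
'b' @ 3: {3,4}
'c' @ 4: {1,2,5}  ✓accept
end set {1,2,5} — state 1 in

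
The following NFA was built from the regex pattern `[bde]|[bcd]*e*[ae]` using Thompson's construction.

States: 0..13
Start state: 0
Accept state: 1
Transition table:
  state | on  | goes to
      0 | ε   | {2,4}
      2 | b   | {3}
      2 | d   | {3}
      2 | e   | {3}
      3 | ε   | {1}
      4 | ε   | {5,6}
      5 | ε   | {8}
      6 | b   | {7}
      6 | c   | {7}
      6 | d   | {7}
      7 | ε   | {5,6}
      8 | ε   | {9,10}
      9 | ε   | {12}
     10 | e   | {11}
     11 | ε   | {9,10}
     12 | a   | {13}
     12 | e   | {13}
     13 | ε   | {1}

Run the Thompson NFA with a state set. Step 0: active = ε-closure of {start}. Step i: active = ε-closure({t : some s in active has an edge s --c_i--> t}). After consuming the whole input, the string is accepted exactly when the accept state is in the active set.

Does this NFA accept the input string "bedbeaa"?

Answer: REJECT

Trace:
S₀ = ε-closure({0}) = {0,2,4,5,6,8,9,10,12}
'b' @ 1: {1,3,5,6,7,8,9,10,12}  ✓accept
'e' @ 2: {1,9,10,11,12,13}  ✓accept
'd' @ 3: {}  — no active states
rest 'beaa' ignored (set empty)
end set {} — state 1 not in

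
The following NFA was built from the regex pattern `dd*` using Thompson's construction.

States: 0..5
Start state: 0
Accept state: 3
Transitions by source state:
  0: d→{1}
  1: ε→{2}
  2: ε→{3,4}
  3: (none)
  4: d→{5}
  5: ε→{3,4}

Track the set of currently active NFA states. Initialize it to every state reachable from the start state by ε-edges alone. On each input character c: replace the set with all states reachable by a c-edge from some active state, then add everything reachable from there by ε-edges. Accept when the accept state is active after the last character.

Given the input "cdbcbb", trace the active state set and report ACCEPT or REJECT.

Answer: REJECT

Trace:
S₀ = ε-closure({0}) = {0}
'c' @ 1: {}  — state set empty
rest 'dbcbb' ignored (set empty)
after full input: {}  (accept=3 not in)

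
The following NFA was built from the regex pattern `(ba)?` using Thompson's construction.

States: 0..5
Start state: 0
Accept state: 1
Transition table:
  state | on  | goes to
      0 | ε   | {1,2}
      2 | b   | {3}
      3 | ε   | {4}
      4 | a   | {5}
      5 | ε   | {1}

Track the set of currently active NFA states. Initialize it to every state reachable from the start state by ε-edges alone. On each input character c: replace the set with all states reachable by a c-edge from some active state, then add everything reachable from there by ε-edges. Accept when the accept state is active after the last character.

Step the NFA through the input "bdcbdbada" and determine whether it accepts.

S₀ = ε-closure({0}) = {0,1,2}
'b' @ 1: {3,4}
'd' @ 2: {}  — no active states
rest 'cbdbada' ignored (set empty)
end set {} — state 1 not in

Answer: REJECT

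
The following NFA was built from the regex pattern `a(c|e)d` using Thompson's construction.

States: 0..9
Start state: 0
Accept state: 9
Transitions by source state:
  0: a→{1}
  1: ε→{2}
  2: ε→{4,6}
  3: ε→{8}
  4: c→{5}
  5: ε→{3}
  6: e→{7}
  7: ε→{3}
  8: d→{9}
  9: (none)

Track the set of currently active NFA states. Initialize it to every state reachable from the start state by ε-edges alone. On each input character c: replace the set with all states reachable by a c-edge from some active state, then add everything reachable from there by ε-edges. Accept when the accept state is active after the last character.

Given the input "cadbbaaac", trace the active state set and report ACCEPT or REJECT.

S₀ = ε-closure({0}) = {0}
'c' @ 1: {}  — no active states
rest 'adbbaaac' ignored (set empty)
final: {}; accept 9 not in set

Answer: REJECT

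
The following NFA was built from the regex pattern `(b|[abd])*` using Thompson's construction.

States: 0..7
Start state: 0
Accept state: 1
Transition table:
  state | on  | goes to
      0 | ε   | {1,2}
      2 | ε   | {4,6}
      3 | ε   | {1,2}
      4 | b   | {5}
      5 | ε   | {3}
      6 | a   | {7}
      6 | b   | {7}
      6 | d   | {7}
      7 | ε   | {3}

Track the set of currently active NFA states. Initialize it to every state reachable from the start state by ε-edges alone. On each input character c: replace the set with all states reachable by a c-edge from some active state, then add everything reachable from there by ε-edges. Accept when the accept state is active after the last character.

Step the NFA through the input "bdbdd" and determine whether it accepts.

S₀ = ε-closure({0}) = {0,1,2,4,6}
'b' @ 1: {1,2,3,4,5,6,7}  ✓accept
'd' @ 2: {1,2,3,4,6,7}  ✓accept
'b' @ 3: {1,2,3,4,5,6,7}  ✓accept
'd' @ 4: {1,2,3,4,6,7}  ✓accept
'd' @ 5: {1,2,3,4,6,7}  ✓accept
final: {1,2,3,4,6,7}; accept 1 in set

Answer: ACCEPT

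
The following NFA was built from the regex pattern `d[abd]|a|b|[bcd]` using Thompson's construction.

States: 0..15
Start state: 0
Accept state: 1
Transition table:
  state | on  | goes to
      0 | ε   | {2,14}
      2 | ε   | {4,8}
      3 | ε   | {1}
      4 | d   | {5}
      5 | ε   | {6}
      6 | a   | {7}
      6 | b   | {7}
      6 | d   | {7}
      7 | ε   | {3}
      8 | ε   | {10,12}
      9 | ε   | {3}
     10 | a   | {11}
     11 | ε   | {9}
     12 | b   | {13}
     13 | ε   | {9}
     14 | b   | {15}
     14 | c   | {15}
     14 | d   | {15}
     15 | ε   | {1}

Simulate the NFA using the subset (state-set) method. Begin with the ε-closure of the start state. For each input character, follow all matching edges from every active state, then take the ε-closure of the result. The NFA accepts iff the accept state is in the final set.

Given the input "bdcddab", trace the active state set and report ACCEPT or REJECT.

S₀ = ε-closure({0}) = {0,2,4,8,10,12,14}
'b' @ 1: {1,3,9,13,15}  [accepting]
'd' @ 2: {}  — state set empty
rest 'cddab' ignored (set empty)
after full input: {}  (accept=1 not in)

Answer: REJECT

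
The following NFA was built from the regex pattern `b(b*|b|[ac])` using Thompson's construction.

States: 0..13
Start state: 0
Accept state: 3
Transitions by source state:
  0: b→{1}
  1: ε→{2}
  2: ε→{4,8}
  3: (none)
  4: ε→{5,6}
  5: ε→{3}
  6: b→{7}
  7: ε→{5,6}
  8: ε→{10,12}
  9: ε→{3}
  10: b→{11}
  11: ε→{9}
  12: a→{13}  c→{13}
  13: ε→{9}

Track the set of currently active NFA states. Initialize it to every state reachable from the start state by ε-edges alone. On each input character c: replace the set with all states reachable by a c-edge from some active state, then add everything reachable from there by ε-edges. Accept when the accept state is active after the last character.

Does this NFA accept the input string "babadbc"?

Answer: REJECT

Derivation:
start: ε-closure({0}) = {0}
'b' @ 1: {1,2,3,4,5,6,8,10,12}  ✓accept
'a' @ 2: {3,9,13}  ✓accept
'b' @ 3: {}  — dead — no transitions
rest 'adbc' ignored (set empty)
after full input: {}  (accept=3 not in)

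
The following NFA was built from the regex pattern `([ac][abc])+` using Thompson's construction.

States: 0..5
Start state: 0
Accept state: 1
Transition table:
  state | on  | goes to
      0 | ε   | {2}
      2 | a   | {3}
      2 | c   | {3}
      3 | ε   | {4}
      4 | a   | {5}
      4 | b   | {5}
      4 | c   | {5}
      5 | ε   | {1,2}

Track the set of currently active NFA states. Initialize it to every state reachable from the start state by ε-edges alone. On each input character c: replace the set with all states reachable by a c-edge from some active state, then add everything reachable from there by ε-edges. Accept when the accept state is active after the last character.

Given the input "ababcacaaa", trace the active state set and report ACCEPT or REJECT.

Answer: ACCEPT

Derivation:
initial (ε-close {0}): {0,2}
'a' @ 1: {3,4}
'b' @ 2: {1,2,5}  [accepting]
'a' @ 3: {3,4}
'b' @ 4: {1,2,5}  [accepting]
'c' @ 5: {3,4}
'a' @ 6: {1,2,5}  [accepting]
'c' @ 7: {3,4}
'a' @ 8: {1,2,5}  [accepting]
'a' @ 9: {3,4}
'a' @ 10: {1,2,5}  [accepting]
end set {1,2,5} — state 1 in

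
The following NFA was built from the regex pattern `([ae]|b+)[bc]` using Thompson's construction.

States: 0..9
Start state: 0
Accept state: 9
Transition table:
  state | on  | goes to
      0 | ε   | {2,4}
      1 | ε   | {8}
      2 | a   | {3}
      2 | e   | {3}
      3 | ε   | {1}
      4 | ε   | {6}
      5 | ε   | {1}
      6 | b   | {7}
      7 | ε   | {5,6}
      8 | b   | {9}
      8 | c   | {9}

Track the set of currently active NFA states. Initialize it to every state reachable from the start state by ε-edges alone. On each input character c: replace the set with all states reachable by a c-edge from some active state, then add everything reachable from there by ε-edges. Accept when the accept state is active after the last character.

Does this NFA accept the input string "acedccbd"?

initial (ε-close {0}): {0,2,4,6}
'a' @ 1: {1,3,8}
'c' @ 2: {9}  ✓accept
'e' @ 3: {}  — state set empty
rest 'dccbd' ignored (set empty)
end set {} — state 9 not in

Answer: REJECT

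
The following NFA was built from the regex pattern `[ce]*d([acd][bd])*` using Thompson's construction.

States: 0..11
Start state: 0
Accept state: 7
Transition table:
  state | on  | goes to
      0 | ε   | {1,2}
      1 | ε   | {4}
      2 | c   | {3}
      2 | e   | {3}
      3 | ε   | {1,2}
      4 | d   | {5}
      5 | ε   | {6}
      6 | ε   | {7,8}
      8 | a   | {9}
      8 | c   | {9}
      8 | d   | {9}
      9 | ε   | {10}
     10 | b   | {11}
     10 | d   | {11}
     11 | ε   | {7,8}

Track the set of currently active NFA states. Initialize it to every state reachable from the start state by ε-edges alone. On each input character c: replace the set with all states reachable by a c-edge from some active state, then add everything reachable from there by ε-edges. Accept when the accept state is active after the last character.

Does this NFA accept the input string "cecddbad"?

initial (ε-close {0}): {0,1,2,4}
'c' @ 1: {1,2,3,4}
'e' @ 2: {1,2,3,4}
'c' @ 3: {1,2,3,4}
'd' @ 4: {5,6,7,8}  (accept∈set)
'd' @ 5: {9,10}
'b' @ 6: {7,8,11}  (accept∈set)
'a' @ 7: {9,10}
'd' @ 8: {7,8,11}  (accept∈set)
after full input: {7,8,11}  (accept=7 in)

Answer: ACCEPT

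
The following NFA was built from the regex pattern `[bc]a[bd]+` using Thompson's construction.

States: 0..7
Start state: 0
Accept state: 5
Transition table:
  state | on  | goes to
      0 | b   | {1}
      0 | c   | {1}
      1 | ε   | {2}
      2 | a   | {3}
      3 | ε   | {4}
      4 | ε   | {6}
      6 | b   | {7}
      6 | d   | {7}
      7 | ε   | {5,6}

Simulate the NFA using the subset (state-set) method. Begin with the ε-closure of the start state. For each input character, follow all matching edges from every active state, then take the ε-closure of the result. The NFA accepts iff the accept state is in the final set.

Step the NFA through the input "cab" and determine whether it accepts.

initial (ε-close {0}): {0}
'c' @ 1: {1,2}
'a' @ 2: {3,4,6}
'b' @ 3: {5,6,7}  ✓accept
final: {5,6,7}; accept 5 in set

Answer: ACCEPT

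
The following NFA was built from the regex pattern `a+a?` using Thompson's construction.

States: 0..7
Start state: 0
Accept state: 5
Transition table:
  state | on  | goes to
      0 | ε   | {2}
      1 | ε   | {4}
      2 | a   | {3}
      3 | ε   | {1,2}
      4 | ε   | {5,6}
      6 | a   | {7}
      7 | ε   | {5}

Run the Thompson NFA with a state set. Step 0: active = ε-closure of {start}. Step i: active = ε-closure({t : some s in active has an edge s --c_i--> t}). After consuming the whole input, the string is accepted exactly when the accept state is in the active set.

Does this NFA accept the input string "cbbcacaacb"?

start: ε-closure({0}) = {0,2}
'c' @ 1: {}  — no active states
rest 'bbcacaacb' ignored (set empty)
end set {} — state 5 not in

Answer: REJECT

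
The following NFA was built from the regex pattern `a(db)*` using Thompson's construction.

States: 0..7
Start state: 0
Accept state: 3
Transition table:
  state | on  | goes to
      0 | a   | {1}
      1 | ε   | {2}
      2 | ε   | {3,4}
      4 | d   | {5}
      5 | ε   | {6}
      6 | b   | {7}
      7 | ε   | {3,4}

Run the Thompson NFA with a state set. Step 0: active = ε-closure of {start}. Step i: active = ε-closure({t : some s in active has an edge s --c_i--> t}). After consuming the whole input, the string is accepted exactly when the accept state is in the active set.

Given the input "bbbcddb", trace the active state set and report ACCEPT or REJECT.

initial (ε-close {0}): {0}
'b' @ 1: {}  — dead — no transitions
rest 'bbcddb' ignored (set empty)
final: {}; accept 3 not in set

Answer: REJECT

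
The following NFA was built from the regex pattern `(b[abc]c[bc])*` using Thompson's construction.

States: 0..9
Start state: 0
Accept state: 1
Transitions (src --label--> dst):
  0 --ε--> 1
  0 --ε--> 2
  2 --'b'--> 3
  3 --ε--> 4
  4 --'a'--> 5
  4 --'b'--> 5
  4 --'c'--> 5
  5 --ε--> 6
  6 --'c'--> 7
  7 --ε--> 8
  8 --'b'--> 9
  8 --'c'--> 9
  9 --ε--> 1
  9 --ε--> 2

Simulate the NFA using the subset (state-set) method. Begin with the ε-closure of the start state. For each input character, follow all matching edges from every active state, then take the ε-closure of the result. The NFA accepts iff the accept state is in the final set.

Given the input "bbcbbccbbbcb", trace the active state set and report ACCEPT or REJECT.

Answer: ACCEPT

Steps:
S₀ = ε-closure({0}) = {0,1,2}
'b' @ 1: {3,4}
'b' @ 2: {5,6}
'c' @ 3: {7,8}
'b' @ 4: {1,2,9}  [accepting]
'b' @ 5: {3,4}
'c' @ 6: {5,6}
'c' @ 7: {7,8}
'b' @ 8: {1,2,9}  [accepting]
'b' @ 9: {3,4}
'b' @ 10: {5,6}
'c' @ 11: {7,8}
'b' @ 12: {1,2,9}  [accepting]
after full input: {1,2,9}  (accept=1 in)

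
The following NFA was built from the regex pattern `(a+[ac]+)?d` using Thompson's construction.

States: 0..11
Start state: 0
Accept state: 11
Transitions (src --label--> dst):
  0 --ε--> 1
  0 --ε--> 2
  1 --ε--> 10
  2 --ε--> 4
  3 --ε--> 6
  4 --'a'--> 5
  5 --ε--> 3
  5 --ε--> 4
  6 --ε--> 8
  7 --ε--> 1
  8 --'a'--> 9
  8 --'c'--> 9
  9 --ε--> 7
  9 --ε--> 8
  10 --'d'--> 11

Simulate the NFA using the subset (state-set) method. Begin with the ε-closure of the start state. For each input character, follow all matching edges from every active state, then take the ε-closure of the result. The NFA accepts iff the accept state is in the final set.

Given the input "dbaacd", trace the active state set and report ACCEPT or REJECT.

S₀ = ε-closure({0}) = {0,1,2,4,10}
'd' @ 1: {11}  [accepting]
'b' @ 2: {}  — dead — no transitions
rest 'aacd' ignored (set empty)
end set {} — state 11 not in

Answer: REJECT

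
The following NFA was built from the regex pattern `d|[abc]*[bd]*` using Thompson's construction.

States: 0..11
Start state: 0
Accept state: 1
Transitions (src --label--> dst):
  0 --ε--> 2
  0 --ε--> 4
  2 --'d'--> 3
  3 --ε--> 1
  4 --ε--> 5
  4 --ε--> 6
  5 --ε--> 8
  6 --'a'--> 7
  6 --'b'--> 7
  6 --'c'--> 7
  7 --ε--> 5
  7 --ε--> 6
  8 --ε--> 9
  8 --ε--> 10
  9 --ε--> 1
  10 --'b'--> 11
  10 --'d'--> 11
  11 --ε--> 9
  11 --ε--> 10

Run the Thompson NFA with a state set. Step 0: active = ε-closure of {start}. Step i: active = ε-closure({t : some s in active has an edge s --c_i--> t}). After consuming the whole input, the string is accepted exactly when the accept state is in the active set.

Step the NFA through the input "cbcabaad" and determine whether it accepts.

Answer: ACCEPT

Trace:
S₀ = ε-closure({0}) = {0,1,2,4,5,6,8,9,10}
'c' @ 1: {1,5,6,7,8,9,10}  [accepting]
'b' @ 2: {1,5,6,7,8,9,10,11}  [accepting]
'c' @ 3: {1,5,6,7,8,9,10}  [accepting]
'a' @ 4: {1,5,6,7,8,9,10}  [accepting]
'b' @ 5: {1,5,6,7,8,9,10,11}  [accepting]
'a' @ 6: {1,5,6,7,8,9,10}  [accepting]
'a' @ 7: {1,5,6,7,8,9,10}  [accepting]
'd' @ 8: {1,9,10,11}  [accepting]
final: {1,9,10,11}; accept 1 in set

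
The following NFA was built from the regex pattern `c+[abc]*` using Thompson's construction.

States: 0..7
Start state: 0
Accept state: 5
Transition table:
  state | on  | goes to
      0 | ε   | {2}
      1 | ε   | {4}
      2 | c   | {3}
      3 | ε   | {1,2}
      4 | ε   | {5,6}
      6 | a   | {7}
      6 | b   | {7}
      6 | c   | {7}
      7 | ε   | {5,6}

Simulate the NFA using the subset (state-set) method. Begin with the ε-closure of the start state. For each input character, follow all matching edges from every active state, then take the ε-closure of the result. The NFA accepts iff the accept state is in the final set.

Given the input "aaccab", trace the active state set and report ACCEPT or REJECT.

initial (ε-close {0}): {0,2}
'a' @ 1: {}  — dead — no transitions
rest 'accab' ignored (set empty)
after full input: {}  (accept=5 not in)

Answer: REJECT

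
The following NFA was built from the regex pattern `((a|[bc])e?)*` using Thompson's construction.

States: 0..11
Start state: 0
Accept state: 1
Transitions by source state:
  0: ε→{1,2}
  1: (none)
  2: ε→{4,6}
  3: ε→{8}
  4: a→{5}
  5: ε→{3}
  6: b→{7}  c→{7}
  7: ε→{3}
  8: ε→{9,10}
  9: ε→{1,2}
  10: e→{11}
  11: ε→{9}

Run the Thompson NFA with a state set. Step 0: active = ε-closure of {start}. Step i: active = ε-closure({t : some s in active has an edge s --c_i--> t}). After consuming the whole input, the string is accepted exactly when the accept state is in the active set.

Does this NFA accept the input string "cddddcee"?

S₀ = ε-closure({0}) = {0,1,2,4,6}
'c' @ 1: {1,2,3,4,6,7,8,9,10}  ✓accept
'd' @ 2: {}  — no active states
rest 'dddcee' ignored (set empty)
end set {} — state 1 not in

Answer: REJECT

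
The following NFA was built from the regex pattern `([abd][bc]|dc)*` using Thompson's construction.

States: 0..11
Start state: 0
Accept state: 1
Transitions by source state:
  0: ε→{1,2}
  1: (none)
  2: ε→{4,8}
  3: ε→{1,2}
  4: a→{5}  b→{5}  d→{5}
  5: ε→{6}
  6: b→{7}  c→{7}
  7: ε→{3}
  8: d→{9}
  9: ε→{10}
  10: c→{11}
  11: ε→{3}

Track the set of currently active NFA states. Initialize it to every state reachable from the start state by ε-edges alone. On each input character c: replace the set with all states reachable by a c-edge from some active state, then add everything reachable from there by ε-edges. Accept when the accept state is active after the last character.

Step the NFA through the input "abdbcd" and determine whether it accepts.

S₀ = ε-closure({0}) = {0,1,2,4,8}
'a' @ 1: {5,6}
'b' @ 2: {1,2,3,4,7,8}  [accepting]
'd' @ 3: {5,6,9,10}
'b' @ 4: {1,2,3,4,7,8}  [accepting]
'c' @ 5: {}  — state set empty
rest 'd' ignored (set empty)
end set {} — state 1 not in

Answer: REJECT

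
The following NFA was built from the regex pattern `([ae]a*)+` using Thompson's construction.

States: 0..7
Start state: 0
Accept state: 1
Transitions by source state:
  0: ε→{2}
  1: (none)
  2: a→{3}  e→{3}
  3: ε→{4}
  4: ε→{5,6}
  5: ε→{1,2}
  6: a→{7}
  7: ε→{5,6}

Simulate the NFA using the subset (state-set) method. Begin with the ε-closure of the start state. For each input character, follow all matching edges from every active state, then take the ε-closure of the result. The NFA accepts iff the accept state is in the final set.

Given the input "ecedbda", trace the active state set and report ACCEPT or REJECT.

S₀ = ε-closure({0}) = {0,2}
'e' @ 1: {1,2,3,4,5,6}  (accept∈set)
'c' @ 2: {}  — state set empty
rest 'edbda' ignored (set empty)
after full input: {}  (accept=1 not in)

Answer: REJECT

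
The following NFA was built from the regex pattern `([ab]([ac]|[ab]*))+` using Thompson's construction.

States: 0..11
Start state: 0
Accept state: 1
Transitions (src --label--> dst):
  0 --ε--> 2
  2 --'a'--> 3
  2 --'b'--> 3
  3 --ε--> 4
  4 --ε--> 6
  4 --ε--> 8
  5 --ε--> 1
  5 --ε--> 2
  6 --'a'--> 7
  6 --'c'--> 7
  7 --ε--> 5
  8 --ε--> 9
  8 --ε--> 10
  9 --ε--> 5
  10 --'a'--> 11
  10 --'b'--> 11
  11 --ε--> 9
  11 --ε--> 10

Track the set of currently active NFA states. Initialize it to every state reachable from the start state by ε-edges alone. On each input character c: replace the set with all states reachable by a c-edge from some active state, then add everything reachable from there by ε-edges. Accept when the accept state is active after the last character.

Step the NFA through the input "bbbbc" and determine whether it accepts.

S₀ = ε-closure({0}) = {0,2}
'b' @ 1: {1,2,3,4,5,6,8,9,10}  (accept∈set)
'b' @ 2: {1,2,3,4,5,6,8,9,10,11}  (accept∈set)
'b' @ 3: {1,2,3,4,5,6,8,9,10,11}  (accept∈set)
'b' @ 4: {1,2,3,4,5,6,8,9,10,11}  (accept∈set)
'c' @ 5: {1,2,5,7}  (accept∈set)
final: {1,2,5,7}; accept 1 in set

Answer: ACCEPT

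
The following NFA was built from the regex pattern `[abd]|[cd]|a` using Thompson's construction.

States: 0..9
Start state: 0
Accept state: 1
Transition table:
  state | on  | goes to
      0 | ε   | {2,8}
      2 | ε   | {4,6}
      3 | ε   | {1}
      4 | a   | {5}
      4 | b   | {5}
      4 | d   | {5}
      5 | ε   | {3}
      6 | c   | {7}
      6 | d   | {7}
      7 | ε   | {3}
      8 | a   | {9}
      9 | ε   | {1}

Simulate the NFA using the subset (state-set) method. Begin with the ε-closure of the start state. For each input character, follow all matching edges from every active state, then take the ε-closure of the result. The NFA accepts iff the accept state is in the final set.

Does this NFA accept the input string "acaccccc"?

start: ε-closure({0}) = {0,2,4,6,8}
'a' @ 1: {1,3,5,9}  ✓accept
'c' @ 2: {}  — state set empty
rest 'accccc' ignored (set empty)
end set {} — state 1 not in

Answer: REJECT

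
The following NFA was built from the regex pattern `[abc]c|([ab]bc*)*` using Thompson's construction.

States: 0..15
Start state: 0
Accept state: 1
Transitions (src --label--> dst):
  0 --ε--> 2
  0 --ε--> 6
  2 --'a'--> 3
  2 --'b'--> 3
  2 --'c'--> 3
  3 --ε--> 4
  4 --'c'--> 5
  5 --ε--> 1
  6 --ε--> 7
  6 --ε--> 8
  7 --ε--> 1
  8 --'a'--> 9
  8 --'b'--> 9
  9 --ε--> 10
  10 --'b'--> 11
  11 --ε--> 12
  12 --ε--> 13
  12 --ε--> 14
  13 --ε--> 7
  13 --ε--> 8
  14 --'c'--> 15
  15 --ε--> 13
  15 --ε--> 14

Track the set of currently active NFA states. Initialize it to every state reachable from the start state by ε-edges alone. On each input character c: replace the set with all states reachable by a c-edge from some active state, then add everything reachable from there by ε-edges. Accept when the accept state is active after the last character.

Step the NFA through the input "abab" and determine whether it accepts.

Answer: ACCEPT

Trace:
S₀ = ε-closure({0}) = {0,1,2,6,7,8}
'a' @ 1: {3,4,9,10}
'b' @ 2: {1,7,8,11,12,13,14}  ✓accept
'a' @ 3: {9,10}
'b' @ 4: {1,7,8,11,12,13,14}  ✓accept
end set {1,7,8,11,12,13,14} — state 1 in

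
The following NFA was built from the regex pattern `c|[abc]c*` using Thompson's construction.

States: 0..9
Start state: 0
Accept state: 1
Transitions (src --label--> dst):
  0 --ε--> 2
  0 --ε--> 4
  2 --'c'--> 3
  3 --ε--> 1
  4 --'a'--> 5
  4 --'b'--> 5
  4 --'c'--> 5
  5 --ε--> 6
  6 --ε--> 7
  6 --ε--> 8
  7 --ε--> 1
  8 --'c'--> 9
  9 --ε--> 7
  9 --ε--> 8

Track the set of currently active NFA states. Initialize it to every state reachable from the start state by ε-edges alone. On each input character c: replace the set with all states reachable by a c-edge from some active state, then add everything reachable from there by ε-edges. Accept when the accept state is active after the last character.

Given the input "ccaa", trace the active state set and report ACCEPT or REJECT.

start: ε-closure({0}) = {0,2,4}
'c' @ 1: {1,3,5,6,7,8}  ✓accept
'c' @ 2: {1,7,8,9}  ✓accept
'a' @ 3: {}  — no active states
rest 'a' ignored (set empty)
end set {} — state 1 not in

Answer: REJECT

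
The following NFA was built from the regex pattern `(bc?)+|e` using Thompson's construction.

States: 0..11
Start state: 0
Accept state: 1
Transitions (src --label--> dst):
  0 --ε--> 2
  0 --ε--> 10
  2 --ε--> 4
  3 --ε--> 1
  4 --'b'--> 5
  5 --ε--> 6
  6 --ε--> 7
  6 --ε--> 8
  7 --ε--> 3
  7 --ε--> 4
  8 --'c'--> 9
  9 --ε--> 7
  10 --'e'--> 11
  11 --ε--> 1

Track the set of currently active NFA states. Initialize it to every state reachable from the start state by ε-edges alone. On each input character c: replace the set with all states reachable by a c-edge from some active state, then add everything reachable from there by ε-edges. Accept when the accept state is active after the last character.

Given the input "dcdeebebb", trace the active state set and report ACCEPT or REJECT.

Answer: REJECT

Trace:
S₀ = ε-closure({0}) = {0,2,4,10}
'd' @ 1: {}  — no active states
rest 'cdeebebb' ignored (set empty)
end set {} — state 1 not in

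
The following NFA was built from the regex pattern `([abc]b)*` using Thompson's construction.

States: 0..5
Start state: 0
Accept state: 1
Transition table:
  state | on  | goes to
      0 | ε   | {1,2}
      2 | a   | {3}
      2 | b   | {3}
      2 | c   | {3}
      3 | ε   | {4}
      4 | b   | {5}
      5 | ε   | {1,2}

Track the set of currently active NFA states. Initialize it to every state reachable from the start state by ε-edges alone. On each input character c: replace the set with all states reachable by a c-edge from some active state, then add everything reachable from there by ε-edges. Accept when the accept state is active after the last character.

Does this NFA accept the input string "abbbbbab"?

initial (ε-close {0}): {0,1,2}
'a' @ 1: {3,4}
'b' @ 2: {1,2,5}  (accept∈set)
'b' @ 3: {3,4}
'b' @ 4: {1,2,5}  (accept∈set)
'b' @ 5: {3,4}
'b' @ 6: {1,2,5}  (accept∈set)
'a' @ 7: {3,4}
'b' @ 8: {1,2,5}  (accept∈set)
end set {1,2,5} — state 1 in

Answer: ACCEPT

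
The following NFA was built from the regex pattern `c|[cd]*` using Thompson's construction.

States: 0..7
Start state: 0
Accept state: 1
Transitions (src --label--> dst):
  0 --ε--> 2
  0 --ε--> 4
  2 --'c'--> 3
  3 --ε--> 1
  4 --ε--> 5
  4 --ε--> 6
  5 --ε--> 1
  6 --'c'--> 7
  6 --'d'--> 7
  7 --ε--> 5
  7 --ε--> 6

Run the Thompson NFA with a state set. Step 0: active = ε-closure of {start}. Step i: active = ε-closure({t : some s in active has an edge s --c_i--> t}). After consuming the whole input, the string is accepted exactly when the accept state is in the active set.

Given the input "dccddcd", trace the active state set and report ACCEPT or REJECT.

S₀ = ε-closure({0}) = {0,1,2,4,5,6}
'd' @ 1: {1,5,6,7}  ✓accept
'c' @ 2: {1,5,6,7}  ✓accept
'c' @ 3: {1,5,6,7}  ✓accept
'd' @ 4: {1,5,6,7}  ✓accept
'd' @ 5: {1,5,6,7}  ✓accept
'c' @ 6: {1,5,6,7}  ✓accept
'd' @ 7: {1,5,6,7}  ✓accept
end set {1,5,6,7} — state 1 in

Answer: ACCEPT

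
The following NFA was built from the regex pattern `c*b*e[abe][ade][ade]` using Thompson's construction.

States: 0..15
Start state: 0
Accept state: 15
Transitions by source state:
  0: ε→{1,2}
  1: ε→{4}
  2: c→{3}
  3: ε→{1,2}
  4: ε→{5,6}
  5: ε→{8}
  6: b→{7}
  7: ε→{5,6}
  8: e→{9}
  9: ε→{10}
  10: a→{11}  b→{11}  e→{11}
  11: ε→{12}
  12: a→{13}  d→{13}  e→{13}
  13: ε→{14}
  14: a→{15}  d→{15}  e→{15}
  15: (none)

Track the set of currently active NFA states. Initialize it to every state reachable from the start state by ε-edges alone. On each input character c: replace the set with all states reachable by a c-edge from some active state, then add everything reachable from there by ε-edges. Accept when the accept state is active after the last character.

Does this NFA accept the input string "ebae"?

S₀ = ε-closure({0}) = {0,1,2,4,5,6,8}
'e' @ 1: {9,10}
'b' @ 2: {11,12}
'a' @ 3: {13,14}
'e' @ 4: {15}  ✓accept
end set {15} — state 15 in

Answer: ACCEPT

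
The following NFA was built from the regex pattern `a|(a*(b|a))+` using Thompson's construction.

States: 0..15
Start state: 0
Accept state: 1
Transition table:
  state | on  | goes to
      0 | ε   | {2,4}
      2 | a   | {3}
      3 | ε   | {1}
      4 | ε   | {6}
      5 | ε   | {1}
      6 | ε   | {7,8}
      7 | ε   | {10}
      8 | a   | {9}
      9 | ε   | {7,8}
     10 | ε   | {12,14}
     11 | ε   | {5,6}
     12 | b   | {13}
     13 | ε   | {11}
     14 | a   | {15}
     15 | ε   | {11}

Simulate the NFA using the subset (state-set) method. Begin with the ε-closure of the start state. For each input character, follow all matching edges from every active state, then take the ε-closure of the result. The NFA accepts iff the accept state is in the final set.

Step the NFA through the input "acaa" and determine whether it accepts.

Answer: REJECT

Trace:
initial (ε-close {0}): {0,2,4,6,7,8,10,12,14}
'a' @ 1: {1,3,5,6,7,8,9,10,11,12,14,15}  ✓accept
'c' @ 2: {}  — dead — no transitions
rest 'aa' ignored (set empty)
after full input: {}  (accept=1 not in)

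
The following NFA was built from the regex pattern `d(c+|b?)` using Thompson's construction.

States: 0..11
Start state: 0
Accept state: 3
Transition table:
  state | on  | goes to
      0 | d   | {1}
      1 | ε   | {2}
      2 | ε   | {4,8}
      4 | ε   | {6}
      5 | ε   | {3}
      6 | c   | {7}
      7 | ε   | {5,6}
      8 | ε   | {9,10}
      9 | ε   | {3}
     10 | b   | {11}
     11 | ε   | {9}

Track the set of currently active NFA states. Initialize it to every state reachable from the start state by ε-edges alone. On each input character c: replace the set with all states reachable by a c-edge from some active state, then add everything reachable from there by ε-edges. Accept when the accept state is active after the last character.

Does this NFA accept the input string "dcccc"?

start: ε-closure({0}) = {0}
'd' @ 1: {1,2,3,4,6,8,9,10}  [accepting]
'c' @ 2: {3,5,6,7}  [accepting]
'c' @ 3: {3,5,6,7}  [accepting]
'c' @ 4: {3,5,6,7}  [accepting]
'c' @ 5: {3,5,6,7}  [accepting]
after full input: {3,5,6,7}  (accept=3 in)

Answer: ACCEPT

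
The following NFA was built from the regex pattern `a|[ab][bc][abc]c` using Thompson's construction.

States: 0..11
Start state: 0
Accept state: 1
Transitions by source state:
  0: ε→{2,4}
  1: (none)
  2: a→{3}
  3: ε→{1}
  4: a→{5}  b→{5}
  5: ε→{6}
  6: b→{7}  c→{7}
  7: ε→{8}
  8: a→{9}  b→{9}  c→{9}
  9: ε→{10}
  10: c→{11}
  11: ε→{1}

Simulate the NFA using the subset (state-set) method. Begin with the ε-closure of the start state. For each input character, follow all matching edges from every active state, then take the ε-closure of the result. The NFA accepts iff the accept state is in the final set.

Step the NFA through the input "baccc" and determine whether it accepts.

Answer: REJECT

Derivation:
initial (ε-close {0}): {0,2,4}
'b' @ 1: {5,6}
'a' @ 2: {}  — dead — no transitions
rest 'ccc' ignored (set empty)
end set {} — state 1 not in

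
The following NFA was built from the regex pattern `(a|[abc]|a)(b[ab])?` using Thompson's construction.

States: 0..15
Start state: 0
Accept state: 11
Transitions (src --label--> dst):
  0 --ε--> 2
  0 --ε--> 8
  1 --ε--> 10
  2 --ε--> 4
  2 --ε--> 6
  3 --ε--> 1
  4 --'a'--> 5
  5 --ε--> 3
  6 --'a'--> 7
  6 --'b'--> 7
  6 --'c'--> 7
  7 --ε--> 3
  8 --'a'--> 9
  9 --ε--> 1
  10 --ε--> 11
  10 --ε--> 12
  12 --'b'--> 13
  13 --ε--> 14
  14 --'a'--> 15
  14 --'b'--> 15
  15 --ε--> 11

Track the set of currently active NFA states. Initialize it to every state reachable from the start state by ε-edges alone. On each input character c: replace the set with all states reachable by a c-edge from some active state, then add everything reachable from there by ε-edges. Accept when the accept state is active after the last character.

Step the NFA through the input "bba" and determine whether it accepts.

S₀ = ε-closure({0}) = {0,2,4,6,8}
'b' @ 1: {1,3,7,10,11,12}  [accepting]
'b' @ 2: {13,14}
'a' @ 3: {11,15}  [accepting]
after full input: {11,15}  (accept=11 in)

Answer: ACCEPT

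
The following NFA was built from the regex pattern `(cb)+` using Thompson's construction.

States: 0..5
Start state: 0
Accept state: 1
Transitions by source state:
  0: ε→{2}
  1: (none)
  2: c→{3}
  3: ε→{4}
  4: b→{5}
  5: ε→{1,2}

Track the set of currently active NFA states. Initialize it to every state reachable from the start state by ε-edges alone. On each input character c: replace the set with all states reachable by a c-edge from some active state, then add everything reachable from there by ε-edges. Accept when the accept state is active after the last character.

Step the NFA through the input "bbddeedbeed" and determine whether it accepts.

Answer: REJECT

Trace:
S₀ = ε-closure({0}) = {0,2}
'b' @ 1: {}  — dead — no transitions
rest 'bddeedbeed' ignored (set empty)
after full input: {}  (accept=1 not in)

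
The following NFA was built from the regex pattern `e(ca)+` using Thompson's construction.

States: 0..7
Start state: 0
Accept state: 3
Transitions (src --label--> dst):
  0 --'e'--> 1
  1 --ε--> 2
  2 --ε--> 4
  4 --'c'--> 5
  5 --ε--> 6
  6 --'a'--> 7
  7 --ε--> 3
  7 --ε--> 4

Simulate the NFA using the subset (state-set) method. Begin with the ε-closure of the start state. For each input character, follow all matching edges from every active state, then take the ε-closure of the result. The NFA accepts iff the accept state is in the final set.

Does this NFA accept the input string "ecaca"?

S₀ = ε-closure({0}) = {0}
'e' @ 1: {1,2,4}
'c' @ 2: {5,6}
'a' @ 3: {3,4,7}  [accepting]
'c' @ 4: {5,6}
'a' @ 5: {3,4,7}  [accepting]
final: {3,4,7}; accept 3 in set

Answer: ACCEPT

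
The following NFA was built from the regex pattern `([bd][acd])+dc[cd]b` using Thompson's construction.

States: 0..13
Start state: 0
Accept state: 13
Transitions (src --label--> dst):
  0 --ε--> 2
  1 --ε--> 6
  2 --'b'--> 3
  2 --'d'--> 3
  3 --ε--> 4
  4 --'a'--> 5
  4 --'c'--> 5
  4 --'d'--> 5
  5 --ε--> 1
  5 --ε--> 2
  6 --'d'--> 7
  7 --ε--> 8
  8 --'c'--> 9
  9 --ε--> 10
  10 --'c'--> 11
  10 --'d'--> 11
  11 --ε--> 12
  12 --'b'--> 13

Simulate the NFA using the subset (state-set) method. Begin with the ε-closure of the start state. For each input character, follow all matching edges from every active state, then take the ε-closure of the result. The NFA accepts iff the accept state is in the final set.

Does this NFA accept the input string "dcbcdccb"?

initial (ε-close {0}): {0,2}
'd' @ 1: {3,4}
'c' @ 2: {1,2,5,6}
'b' @ 3: {3,4}
'c' @ 4: {1,2,5,6}
'd' @ 5: {3,4,7,8}
'c' @ 6: {1,2,5,6,9,10}
'c' @ 7: {11,12}
'b' @ 8: {13}  [accepting]
final: {13}; accept 13 in set

Answer: ACCEPT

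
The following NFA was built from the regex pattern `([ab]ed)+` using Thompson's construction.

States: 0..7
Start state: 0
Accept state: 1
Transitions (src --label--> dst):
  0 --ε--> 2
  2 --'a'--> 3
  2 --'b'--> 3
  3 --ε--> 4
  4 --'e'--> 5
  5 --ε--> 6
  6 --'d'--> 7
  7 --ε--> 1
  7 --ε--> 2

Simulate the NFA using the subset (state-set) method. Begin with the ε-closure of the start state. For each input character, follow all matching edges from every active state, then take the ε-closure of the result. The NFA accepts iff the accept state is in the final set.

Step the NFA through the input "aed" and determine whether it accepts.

start: ε-closure({0}) = {0,2}
'a' @ 1: {3,4}
'e' @ 2: {5,6}
'd' @ 3: {1,2,7}  (accept∈set)
end set {1,2,7} — state 1 in

Answer: ACCEPT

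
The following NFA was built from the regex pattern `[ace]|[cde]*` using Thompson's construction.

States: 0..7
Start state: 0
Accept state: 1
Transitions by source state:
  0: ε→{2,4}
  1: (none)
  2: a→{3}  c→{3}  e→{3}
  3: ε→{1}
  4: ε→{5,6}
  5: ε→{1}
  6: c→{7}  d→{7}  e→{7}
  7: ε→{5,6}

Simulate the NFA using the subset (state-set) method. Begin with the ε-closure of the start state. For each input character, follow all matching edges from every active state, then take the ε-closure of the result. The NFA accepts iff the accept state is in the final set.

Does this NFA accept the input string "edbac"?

initial (ε-close {0}): {0,1,2,4,5,6}
'e' @ 1: {1,3,5,6,7}  [accepting]
'd' @ 2: {1,5,6,7}  [accepting]
'b' @ 3: {}  — dead — no transitions
rest 'ac' ignored (set empty)
final: {}; accept 1 not in set

Answer: REJECT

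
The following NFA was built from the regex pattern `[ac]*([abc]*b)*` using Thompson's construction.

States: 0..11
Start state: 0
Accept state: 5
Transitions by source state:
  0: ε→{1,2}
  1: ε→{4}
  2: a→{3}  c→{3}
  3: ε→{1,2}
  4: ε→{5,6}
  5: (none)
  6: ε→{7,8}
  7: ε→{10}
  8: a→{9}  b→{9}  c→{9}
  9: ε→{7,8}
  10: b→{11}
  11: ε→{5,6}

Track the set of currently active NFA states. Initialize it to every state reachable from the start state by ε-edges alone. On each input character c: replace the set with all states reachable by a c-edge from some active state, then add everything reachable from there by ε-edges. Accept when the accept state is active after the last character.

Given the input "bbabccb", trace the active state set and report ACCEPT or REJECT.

initial (ε-close {0}): {0,1,2,4,5,6,7,8,10}
'b' @ 1: {5,6,7,8,9,10,11}  [accepting]
'b' @ 2: {5,6,7,8,9,10,11}  [accepting]
'a' @ 3: {7,8,9,10}
'b' @ 4: {5,6,7,8,9,10,11}  [accepting]
'c' @ 5: {7,8,9,10}
'c' @ 6: {7,8,9,10}
'b' @ 7: {5,6,7,8,9,10,11}  [accepting]
end set {5,6,7,8,9,10,11} — state 5 in

Answer: ACCEPT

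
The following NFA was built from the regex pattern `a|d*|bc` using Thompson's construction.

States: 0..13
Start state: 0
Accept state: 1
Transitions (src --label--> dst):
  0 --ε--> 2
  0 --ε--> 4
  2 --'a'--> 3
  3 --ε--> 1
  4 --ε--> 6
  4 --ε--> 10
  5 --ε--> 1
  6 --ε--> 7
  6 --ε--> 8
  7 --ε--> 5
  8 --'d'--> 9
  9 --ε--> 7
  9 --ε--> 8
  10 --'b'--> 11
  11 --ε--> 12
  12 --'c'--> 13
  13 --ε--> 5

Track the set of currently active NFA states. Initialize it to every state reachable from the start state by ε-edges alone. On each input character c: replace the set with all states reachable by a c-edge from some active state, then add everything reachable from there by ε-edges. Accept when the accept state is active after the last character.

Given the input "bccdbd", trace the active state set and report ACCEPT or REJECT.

Answer: REJECT

Trace:
S₀ = ε-closure({0}) = {0,1,2,4,5,6,7,8,10}
'b' @ 1: {11,12}
'c' @ 2: {1,5,13}  (accept∈set)
'c' @ 3: {}  — no active states
rest 'dbd' ignored (set empty)
final: {}; accept 1 not in set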